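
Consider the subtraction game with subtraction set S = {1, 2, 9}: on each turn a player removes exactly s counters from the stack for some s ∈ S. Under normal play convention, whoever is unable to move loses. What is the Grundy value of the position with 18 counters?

n :  0  1  2  3  4  5  6  7  8  9 10 11 12 13 14 15 16 17 18
G :  0  1  2  0  1  2  0  1  2  3  0  1  2  0  1  2  0  1  2

2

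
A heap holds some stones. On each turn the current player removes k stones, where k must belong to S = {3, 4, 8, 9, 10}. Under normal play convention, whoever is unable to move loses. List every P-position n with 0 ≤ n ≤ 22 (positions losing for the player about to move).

0, 1, 2, 7, 13, 14, 19, 20

G(0) = 0
G(1) = mex{} = 0
G(2) = mex{} = 0
G(3) = mex{0} = 1
G(4) = mex{0,0} = 1
G(5) = mex{0,0} = 1
G(6) = mex{1,0} = 2
G(7) = mex{1,1} = 0
G(8) = mex{1,1,0} = 2
G(9) = mex{2,1,0,0} = 3
G(10) = mex{0,2,0,0,0} = 1
G(11) = mex{2,0,1,0,0} = 3
G(12) = mex{3,2,1,1,0} = 4
G(13) = mex{1,3,1,1,1} = 0
G(14) = mex{3,1,2,1,1} = 0
G(15) = mex{4,3,0,2,1} = 5
G(16) = mex{0,4,2,0,2} = 1
G(17) = mex{0,0,3,2,0} = 1
G(18) = mex{5,0,1,3,2} = 4
G(19) = mex{1,5,3,1,3} = 0
G(20) = mex{1,1,4,3,1} = 0
G(21) = mex{4,1,0,4,3} = 2
G(22) = mex{0,4,0,0,4} = 1
P-positions are exactly the n with G(n) = 0.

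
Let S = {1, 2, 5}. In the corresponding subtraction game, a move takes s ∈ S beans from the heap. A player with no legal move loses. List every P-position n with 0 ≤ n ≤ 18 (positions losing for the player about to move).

n :  0  1  2  3  4  5  6  7  8  9 10 11 12 13 14 15 16 17 18
G :  0  1  2  0  1  2  0  1  2  0  1  2  0  1  2  0  1  2  0
P-positions are exactly the n with G(n) = 0.

0, 3, 6, 9, 12, 15, 18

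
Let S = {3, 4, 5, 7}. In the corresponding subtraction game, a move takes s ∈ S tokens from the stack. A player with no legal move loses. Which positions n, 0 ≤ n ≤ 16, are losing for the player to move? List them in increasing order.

0, 1, 2, 10, 11, 12

G(0) = 0
G(1) = mex{} = 0
G(2) = mex{} = 0
G(3) = mex{0} = 1
G(4) = mex{0,0} = 1
G(5) = mex{0,0,0} = 1
G(6) = mex{1,0,0} = 2
G(7) = mex{1,1,0,0} = 2
G(8) = mex{1,1,1,0} = 2
G(9) = mex{2,1,1,0} = 3
G(10) = mex{2,2,1,1} = 0
G(11) = mex{2,2,2,1} = 0
G(12) = mex{3,2,2,1} = 0
G(13) = mex{0,3,2,2} = 1
G(14) = mex{0,0,3,2} = 1
G(15) = mex{0,0,0,2} = 1
G(16) = mex{1,0,0,3} = 2
P-positions are exactly the n with G(n) = 0.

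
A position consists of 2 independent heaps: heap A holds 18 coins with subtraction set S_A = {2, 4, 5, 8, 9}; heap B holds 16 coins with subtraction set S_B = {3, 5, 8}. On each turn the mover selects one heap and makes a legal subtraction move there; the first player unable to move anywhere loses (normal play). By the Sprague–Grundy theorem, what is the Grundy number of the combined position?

3

Heap A, S = {2, 4, 5, 8, 9}:
G(0) = 0
G(1) = mex{} = 0
G(2) = mex{0} = 1
G(3) = mex{0} = 1
G(4) = mex{1,0} = 2
G(5) = mex{1,0,0} = 2
G(6) = mex{2,1,0} = 3
G(7) = mex{2,1,1} = 0
G(8) = mex{3,2,1,0} = 4
G(9) = mex{0,2,2,0,0} = 1
G(10) = mex{4,3,2,1,0} = 5
G(11) = mex{1,0,3,1,1} = 2
G(12) = mex{5,4,0,2,1} = 3
G(13) = mex{2,1,4,2,2} = 0
G(14) = mex{3,5,1,3,2} = 0
G(15) = mex{0,2,5,0,3} = 1
G(16) = mex{0,3,2,4,0} = 1
G(17) = mex{1,0,3,1,4} = 2
G(18) = mex{1,0,0,5,1} = 2
G_A(18) = 2.
Heap B, S = {3, 5, 8}:
n :  0  1  2  3  4  5  6  7  8  9 10 11 12 13 14 15 16
G :  0  0  0  1  1  1  2  2  2  3  3  0  0  0  1  1  1
G_B(16) = 1.
Combined Grundy value = 2 ⊕ 1 = 3.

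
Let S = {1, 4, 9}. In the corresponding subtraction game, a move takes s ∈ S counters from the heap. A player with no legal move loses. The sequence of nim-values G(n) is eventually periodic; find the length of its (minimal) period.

5

G(0) = 0
G(1) = mex{0} = 1
G(2) = mex{1} = 0
G(3) = mex{0} = 1
G(4) = mex{1,0} = 2
G(5) = mex{2,1} = 0
G(6) = mex{0,0} = 1
G(7) = mex{1,1} = 0
G(8) = mex{0,2} = 1
G(9) = mex{1,0,0} = 2
G(10) = mex{2,1,1} = 0
G(11) = mex{0,0,0} = 1
G(12) = mex{1,1,1} = 0
G(13) = mex{0,2,2} = 1
G(14) = mex{1,0,0} = 2
G(15) = mex{2,1,1} = 0
G(n+5) = G(n) holds for n = 0,…,8 (a full window of length max(S) = 9), so the sequence is purely periodic with period 5.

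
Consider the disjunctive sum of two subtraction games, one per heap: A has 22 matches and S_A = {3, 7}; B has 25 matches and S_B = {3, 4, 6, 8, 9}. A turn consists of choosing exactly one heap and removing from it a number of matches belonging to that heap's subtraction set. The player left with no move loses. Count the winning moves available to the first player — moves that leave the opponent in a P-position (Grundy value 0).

0

Heap A, S = {3, 7}:
G(0) = 0
G(1) = mex{} = 0
G(2) = mex{} = 0
G(3) = mex{0} = 1
G(4) = mex{0} = 1
G(5) = mex{0} = 1
G(6) = mex{1} = 0
G(7) = mex{1,0} = 2
G(8) = mex{1,0} = 2
G(9) = mex{0,0} = 1
G(10) = mex{2,1} = 0
G(11) = mex{2,1} = 0
G(12) = mex{1,1} = 0
G(13) = mex{0,0} = 1
G(14) = mex{0,2} = 1
G(15) = mex{0,2} = 1
G(16) = mex{1,1} = 0
G(17) = mex{1,0} = 2
G(18) = mex{1,0} = 2
G(19) = mex{0,0} = 1
G(20) = mex{2,1} = 0
G(21) = mex{2,1} = 0
G(22) = mex{1,1} = 0
G_A(22) = 0.
Heap B, S = {3, 4, 6, 8, 9}:
G(0) = 0
G(1) = mex{} = 0
G(2) = mex{} = 0
G(3) = mex{0} = 1
G(4) = mex{0,0} = 1
G(5) = mex{0,0} = 1
G(6) = mex{1,0,0} = 2
G(7) = mex{1,1,0} = 2
G(8) = mex{1,1,0,0} = 2
G(9) = mex{2,1,1,0,0} = 3
G(10) = mex{2,2,1,0,0} = 3
G(11) = mex{2,2,1,1,0} = 3
G(12) = mex{3,2,2,1,1} = 0
G(13) = mex{3,3,2,1,1} = 0
G(14) = mex{3,3,2,2,1} = 0
G(15) = mex{0,3,3,2,2} = 1
G(16) = mex{0,0,3,2,2} = 1
G(17) = mex{0,0,3,3,2} = 1
G(18) = mex{1,0,0,3,3} = 2
G(19) = mex{1,1,0,3,3} = 2
G(20) = mex{1,1,0,0,3} = 2
G(21) = mex{2,1,1,0,0} = 3
G(22) = mex{2,2,1,0,0} = 3
G(23) = mex{2,2,1,1,0} = 3
G(24) = mex{3,2,2,1,1} = 0
G(25) = mex{3,3,2,1,1} = 0
G_B(25) = 0.
Combined Grundy value = 0 ⊕ 0 = 0.
A winning move leaves total XOR = 0, i.e. changes one component's Grundy value g to g ⊕ X where X is the current total.
Heap A: target g' = 0⊕0 = 0, but every legal move changes the Grundy value (mex property), so 0 moves.
Heap B: target g' = 0⊕0 = 0, but every legal move changes the Grundy value (mex property), so 0 moves.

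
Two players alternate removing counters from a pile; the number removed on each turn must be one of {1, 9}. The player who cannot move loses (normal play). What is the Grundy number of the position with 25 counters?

n :  0  1  2  3  4  5  6  7  8  9 10 11 12 13 14 15 16 17 18 19 20 21 22 23 24 25
G :  0  1  0  1  0  1  0  1  0  1  0  1  0  1  0  1  0  1  0  1  0  1  0  1  0  1

1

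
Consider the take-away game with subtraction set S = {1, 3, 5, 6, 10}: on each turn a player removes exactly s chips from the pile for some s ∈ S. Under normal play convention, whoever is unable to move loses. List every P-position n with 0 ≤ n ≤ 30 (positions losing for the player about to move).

n :  0  1  2  3  4  5  6  7  8  9 10 11 12 13 14 15 16 17 18 19 20 21 22 23 24 25 26 27 28 29 30
G :  0  1  0  1  0  1  2  3  2  3  2  0  1  0  1  0  1  2  3  2  3  2  0  1  0  1  0  1  2  3  2
P-positions are exactly the n with G(n) = 0.

0, 2, 4, 11, 13, 15, 22, 24, 26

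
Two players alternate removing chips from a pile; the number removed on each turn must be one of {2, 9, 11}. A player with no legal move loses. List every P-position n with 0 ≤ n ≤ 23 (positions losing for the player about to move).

n :  0  1  2  3  4  5  6  7  8  9 10 11 12 13 14 15 16 17 18 19 20 21 22 23
G :  0  0  1  1  0  0  1  1  0  2  1  3  2  2  3  3  2  2  0  3  1  0  0  1
P-positions are exactly the n with G(n) = 0.

0, 1, 4, 5, 8, 18, 21, 22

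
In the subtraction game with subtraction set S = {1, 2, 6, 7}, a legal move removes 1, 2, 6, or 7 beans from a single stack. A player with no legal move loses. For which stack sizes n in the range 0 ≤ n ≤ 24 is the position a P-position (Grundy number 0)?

G(0) = 0
G(1) = mex{0} = 1
G(2) = mex{1,0} = 2
G(3) = mex{2,1} = 0
G(4) = mex{0,2} = 1
G(5) = mex{1,0} = 2
G(6) = mex{2,1,0} = 3
G(7) = mex{3,2,1,0} = 4
G(8) = mex{4,3,2,1} = 0
G(9) = mex{0,4,0,2} = 1
G(10) = mex{1,0,1,0} = 2
G(11) = mex{2,1,2,1} = 0
G(12) = mex{0,2,3,2} = 1
G(13) = mex{1,0,4,3} = 2
G(14) = mex{2,1,0,4} = 3
G(15) = mex{3,2,1,0} = 4
G(16) = mex{4,3,2,1} = 0
G(17) = mex{0,4,0,2} = 1
G(18) = mex{1,0,1,0} = 2
G(19) = mex{2,1,2,1} = 0
G(20) = mex{0,2,3,2} = 1
G(21) = mex{1,0,4,3} = 2
G(22) = mex{2,1,0,4} = 3
G(23) = mex{3,2,1,0} = 4
G(24) = mex{4,3,2,1} = 0
P-positions are exactly the n with G(n) = 0.

0, 3, 8, 11, 16, 19, 24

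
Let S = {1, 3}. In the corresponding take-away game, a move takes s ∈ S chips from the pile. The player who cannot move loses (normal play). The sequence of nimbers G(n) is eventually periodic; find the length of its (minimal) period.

n :  0  1  2  3  4  5  6  7  8  9 10 11 12 13 14
G :  0  1  0  1  0  1  0  1  0  1  0  1  0  1  0
G(n+2) = G(n) holds for n = 0,…,2 (a full window of length max(S) = 3), so the sequence is purely periodic with period 2.

2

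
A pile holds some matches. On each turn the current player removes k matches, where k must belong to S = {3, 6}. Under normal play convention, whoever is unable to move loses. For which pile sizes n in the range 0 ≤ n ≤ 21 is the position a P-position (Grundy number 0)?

0, 1, 2, 9, 10, 11, 18, 19, 20

G(0) = 0
G(1) = mex{} = 0
G(2) = mex{} = 0
G(3) = mex{0} = 1
G(4) = mex{0} = 1
G(5) = mex{0} = 1
G(6) = mex{1,0} = 2
G(7) = mex{1,0} = 2
G(8) = mex{1,0} = 2
G(9) = mex{2,1} = 0
G(10) = mex{2,1} = 0
G(11) = mex{2,1} = 0
G(12) = mex{0,2} = 1
G(13) = mex{0,2} = 1
G(14) = mex{0,2} = 1
G(15) = mex{1,0} = 2
G(16) = mex{1,0} = 2
G(17) = mex{1,0} = 2
G(18) = mex{2,1} = 0
G(19) = mex{2,1} = 0
G(20) = mex{2,1} = 0
G(21) = mex{0,2} = 1
P-positions are exactly the n with G(n) = 0.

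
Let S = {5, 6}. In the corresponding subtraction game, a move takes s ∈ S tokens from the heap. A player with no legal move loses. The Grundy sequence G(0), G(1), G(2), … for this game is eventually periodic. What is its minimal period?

11

G(0) = 0
G(1) = mex{} = 0
G(2) = mex{} = 0
G(3) = mex{} = 0
G(4) = mex{} = 0
G(5) = mex{0} = 1
G(6) = mex{0,0} = 1
G(7) = mex{0,0} = 1
G(8) = mex{0,0} = 1
G(9) = mex{0,0} = 1
G(10) = mex{1,0} = 2
G(11) = mex{1,1} = 0
G(12) = mex{1,1} = 0
G(13) = mex{1,1} = 0
G(14) = mex{1,1} = 0
G(15) = mex{2,1} = 0
G(16) = mex{0,2} = 1
G(17) = mex{0,0} = 1
G(18) = mex{0,0} = 1
G(19) = mex{0,0} = 1
G(20) = mex{0,0} = 1
G(21) = mex{1,0} = 2
G(22) = mex{1,1} = 0
G(23) = mex{1,1} = 0
G(n+11) = G(n) holds for n = 0,…,5 (a full window of length max(S) = 6), so the sequence is purely periodic with period 11.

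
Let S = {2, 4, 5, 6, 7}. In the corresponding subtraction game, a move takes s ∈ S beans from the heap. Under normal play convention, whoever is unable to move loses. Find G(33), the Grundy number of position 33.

n :  0  1  2  3  4  5  6  7  8  9 10 11 12 13 14 15 16 17 18 19 20 21 22 23 24 25 26 27 28 29 30 31 32 33
G :  0  0  1  1  2  2  3  3  4  0  0  1  1  2  2  3  3  4  0  0  1  1  2  2  3  3  4  0  0  1  1  2  2  3

3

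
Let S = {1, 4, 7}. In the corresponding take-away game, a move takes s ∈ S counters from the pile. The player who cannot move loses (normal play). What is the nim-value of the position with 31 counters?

2

n :  0  1  2  3  4  5  6  7  8  9 10 11 12 13 14 15 16 17 18 19 20 21 22 23 24 25 26 27 28 29 30 31
G :  0  1  0  1  2  0  1  2  0  1  0  1  2  0  1  2  0  1  0  1  2  0  1  2  0  1  0  1  2  0  1  2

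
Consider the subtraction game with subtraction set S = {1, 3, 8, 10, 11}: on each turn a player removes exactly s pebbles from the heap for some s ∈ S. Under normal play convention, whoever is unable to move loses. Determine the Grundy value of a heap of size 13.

G(0) = 0
G(1) = mex{0} = 1
G(2) = mex{1} = 0
G(3) = mex{0,0} = 1
G(4) = mex{1,1} = 0
G(5) = mex{0,0} = 1
G(6) = mex{1,1} = 0
G(7) = mex{0,0} = 1
G(8) = mex{1,1,0} = 2
G(9) = mex{2,0,1} = 3
G(10) = mex{3,1,0,0} = 2
G(11) = mex{2,2,1,1,0} = 3
G(12) = mex{3,3,0,0,1} = 2
G(13) = mex{2,2,1,1,0} = 3

3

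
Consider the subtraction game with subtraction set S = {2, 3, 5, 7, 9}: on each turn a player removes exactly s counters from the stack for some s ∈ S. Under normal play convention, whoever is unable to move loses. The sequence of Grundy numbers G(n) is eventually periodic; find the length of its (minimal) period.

n :  0  1  2  3  4  5  6  7  8  9 10 11 12 13 14 15 16 17 18 19 20 21 22 23
G :  0  0  1  1  2  2  3  3  4  4  5  0  0  1  1  2  2  3  3  4  4  5  0  0
G(n+11) = G(n) holds for n = 0,…,8 (a full window of length max(S) = 9), so the sequence is purely periodic with period 11.

11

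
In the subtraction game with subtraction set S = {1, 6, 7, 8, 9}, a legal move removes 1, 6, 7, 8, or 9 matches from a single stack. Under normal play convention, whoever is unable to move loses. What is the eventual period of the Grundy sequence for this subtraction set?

14

n :  0  1  2  3  4  5  6  7  8  9 10 11 12 13 14 15 16 17 18 19 20 21 22 23 24 25 26 27 28 29
G :  0  1  0  1  0  1  2  3  2  3  2  3  4  5  0  1  0  1  0  1  2  3  2  3  2  3  4  5  0  1
G(n+14) = G(n) holds for n = 0,…,8 (a full window of length max(S) = 9), so the sequence is purely periodic with period 14.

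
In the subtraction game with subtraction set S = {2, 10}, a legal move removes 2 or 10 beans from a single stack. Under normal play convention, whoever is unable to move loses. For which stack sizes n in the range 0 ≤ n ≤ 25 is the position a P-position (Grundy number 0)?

n :  0  1  2  3  4  5  6  7  8  9 10 11 12 13 14 15 16 17 18 19 20 21 22 23 24 25
G :  0  0  1  1  0  0  1  1  0  0  1  1  0  0  1  1  0  0  1  1  0  0  1  1  0  0
P-positions are exactly the n with G(n) = 0.

0, 1, 4, 5, 8, 9, 12, 13, 16, 17, 20, 21, 24, 25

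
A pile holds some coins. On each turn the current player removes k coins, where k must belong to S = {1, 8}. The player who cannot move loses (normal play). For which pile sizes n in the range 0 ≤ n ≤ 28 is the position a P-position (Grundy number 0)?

G(0) = 0
G(1) = mex{0} = 1
G(2) = mex{1} = 0
G(3) = mex{0} = 1
G(4) = mex{1} = 0
G(5) = mex{0} = 1
G(6) = mex{1} = 0
G(7) = mex{0} = 1
G(8) = mex{1,0} = 2
G(9) = mex{2,1} = 0
G(10) = mex{0,0} = 1
G(11) = mex{1,1} = 0
G(12) = mex{0,0} = 1
G(13) = mex{1,1} = 0
G(14) = mex{0,0} = 1
G(15) = mex{1,1} = 0
G(16) = mex{0,2} = 1
G(17) = mex{1,0} = 2
G(18) = mex{2,1} = 0
G(19) = mex{0,0} = 1
G(20) = mex{1,1} = 0
G(21) = mex{0,0} = 1
G(22) = mex{1,1} = 0
G(23) = mex{0,0} = 1
G(24) = mex{1,1} = 0
G(25) = mex{0,2} = 1
G(26) = mex{1,0} = 2
G(27) = mex{2,1} = 0
G(28) = mex{0,0} = 1
P-positions are exactly the n with G(n) = 0.

0, 2, 4, 6, 9, 11, 13, 15, 18, 20, 22, 24, 27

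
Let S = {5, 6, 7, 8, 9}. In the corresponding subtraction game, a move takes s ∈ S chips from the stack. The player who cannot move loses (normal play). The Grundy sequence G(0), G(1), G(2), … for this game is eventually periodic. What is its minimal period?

14

G(0) = 0
G(1) = mex{} = 0
G(2) = mex{} = 0
G(3) = mex{} = 0
G(4) = mex{} = 0
G(5) = mex{0} = 1
G(6) = mex{0,0} = 1
G(7) = mex{0,0,0} = 1
G(8) = mex{0,0,0,0} = 1
G(9) = mex{0,0,0,0,0} = 1
G(10) = mex{1,0,0,0,0} = 2
G(11) = mex{1,1,0,0,0} = 2
G(12) = mex{1,1,1,0,0} = 2
G(13) = mex{1,1,1,1,0} = 2
G(14) = mex{1,1,1,1,1} = 0
G(15) = mex{2,1,1,1,1} = 0
G(16) = mex{2,2,1,1,1} = 0
G(17) = mex{2,2,2,1,1} = 0
G(18) = mex{2,2,2,2,1} = 0
G(19) = mex{0,2,2,2,2} = 1
G(20) = mex{0,0,2,2,2} = 1
G(21) = mex{0,0,0,2,2} = 1
G(22) = mex{0,0,0,0,2} = 1
G(23) = mex{0,0,0,0,0} = 1
G(24) = mex{1,0,0,0,0} = 2
G(25) = mex{1,1,0,0,0} = 2
G(26) = mex{1,1,1,0,0} = 2
G(27) = mex{1,1,1,1,0} = 2
G(28) = mex{1,1,1,1,1} = 0
G(29) = mex{2,1,1,1,1} = 0
G(n+14) = G(n) holds for n = 0,…,8 (a full window of length max(S) = 9), so the sequence is purely periodic with period 14.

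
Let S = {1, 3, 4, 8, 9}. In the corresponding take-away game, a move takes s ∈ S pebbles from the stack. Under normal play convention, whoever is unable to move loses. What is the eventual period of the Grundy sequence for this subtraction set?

n :  0  1  2  3  4  5  6  7  8  9 10 11 12 13 14 15 16 17 18 19 20 21 22 23 24 25
G :  0  1  0  1  2  3  2  0  1  4  3  2  0  1  0  1  2  3  2  0  1  4  3  2  0  1
G(n+12) = G(n) holds for n = 0,…,8 (a full window of length max(S) = 9), so the sequence is purely periodic with period 12.

12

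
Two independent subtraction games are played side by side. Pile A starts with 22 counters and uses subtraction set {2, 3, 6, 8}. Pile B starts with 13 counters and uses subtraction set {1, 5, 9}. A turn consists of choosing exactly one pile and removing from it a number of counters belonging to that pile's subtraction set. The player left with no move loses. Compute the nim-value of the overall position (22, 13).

3

Pile A, S = {2, 3, 6, 8}:
G(0) = 0
G(1) = mex{} = 0
G(2) = mex{0} = 1
G(3) = mex{0,0} = 1
G(4) = mex{1,0} = 2
G(5) = mex{1,1} = 0
G(6) = mex{2,1,0} = 3
G(7) = mex{0,2,0} = 1
G(8) = mex{3,0,1,0} = 2
G(9) = mex{1,3,1,0} = 2
G(10) = mex{2,1,2,1} = 0
G(11) = mex{2,2,0,1} = 3
G(12) = mex{0,2,3,2} = 1
G(13) = mex{3,0,1,0} = 2
G(14) = mex{1,3,2,3} = 0
G(15) = mex{2,1,2,1} = 0
G(16) = mex{0,2,0,2} = 1
G(17) = mex{0,0,3,2} = 1
G(18) = mex{1,0,1,0} = 2
G(19) = mex{1,1,2,3} = 0
G(20) = mex{2,1,0,1} = 3
G(21) = mex{0,2,0,2} = 1
G(22) = mex{3,0,1,0} = 2
G_A(22) = 2.
Pile B, S = {1, 5, 9}:
n :  0  1  2  3  4  5  6  7  8  9 10 11 12 13
G :  0  1  0  1  0  1  0  1  0  1  0  1  0  1
G_B(13) = 1.
Combined Grundy value = 2 ⊕ 1 = 3.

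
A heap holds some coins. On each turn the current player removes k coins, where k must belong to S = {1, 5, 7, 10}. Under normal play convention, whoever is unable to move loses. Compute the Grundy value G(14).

2

n :  0  1  2  3  4  5  6  7  8  9 10 11 12 13 14
G :  0  1  0  1  0  1  0  1  0  1  2  3  2  3  2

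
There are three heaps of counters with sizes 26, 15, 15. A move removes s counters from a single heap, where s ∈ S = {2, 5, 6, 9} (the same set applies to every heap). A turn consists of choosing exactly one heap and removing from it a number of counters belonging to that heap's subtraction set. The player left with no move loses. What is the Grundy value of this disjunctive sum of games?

All heaps use S = {2, 5, 6, 9}:
n :  0  1  2  3  4  5  6  7  8  9 10 11 12 13 14 15 16 17 18 19 20 21 22 23 24 25 26
G :  0  0  1  1  0  2  1  3  0  2  1  0  0  1  1  0  2  1  3  0  2  1  0  0  1  1  0
Heap A: G(26) = 0.
Heap B: G(15) = 0.
Heap C: G(15) = 0.
Combined Grundy value = 0 ⊕ 0 ⊕ 0 = 0.

0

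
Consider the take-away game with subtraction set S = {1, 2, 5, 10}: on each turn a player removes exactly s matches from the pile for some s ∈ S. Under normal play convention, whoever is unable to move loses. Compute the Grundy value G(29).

2

G(0) = 0
G(1) = mex{0} = 1
G(2) = mex{1,0} = 2
G(3) = mex{2,1} = 0
G(4) = mex{0,2} = 1
G(5) = mex{1,0,0} = 2
G(6) = mex{2,1,1} = 0
G(7) = mex{0,2,2} = 1
G(8) = mex{1,0,0} = 2
G(9) = mex{2,1,1} = 0
G(10) = mex{0,2,2,0} = 1
G(11) = mex{1,0,0,1} = 2
G(12) = mex{2,1,1,2} = 0
G(13) = mex{0,2,2,0} = 1
G(14) = mex{1,0,0,1} = 2
G(15) = mex{2,1,1,2} = 0
G(16) = mex{0,2,2,0} = 1
G(17) = mex{1,0,0,1} = 2
G(18) = mex{2,1,1,2} = 0
G(19) = mex{0,2,2,0} = 1
G(20) = mex{1,0,0,1} = 2
G(21) = mex{2,1,1,2} = 0
G(22) = mex{0,2,2,0} = 1
G(23) = mex{1,0,0,1} = 2
G(24) = mex{2,1,1,2} = 0
G(25) = mex{0,2,2,0} = 1
G(26) = mex{1,0,0,1} = 2
G(27) = mex{2,1,1,2} = 0
G(28) = mex{0,2,2,0} = 1
G(29) = mex{1,0,0,1} = 2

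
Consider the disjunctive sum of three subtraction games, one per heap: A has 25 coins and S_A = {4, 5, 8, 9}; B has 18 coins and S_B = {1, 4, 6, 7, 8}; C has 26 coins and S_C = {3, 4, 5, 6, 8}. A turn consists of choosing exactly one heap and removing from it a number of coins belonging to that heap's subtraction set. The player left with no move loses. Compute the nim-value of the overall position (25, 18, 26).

0

Heap A, S = {4, 5, 8, 9}:
n :  0  1  2  3  4  5  6  7  8  9 10 11 12 13 14 15 16 17 18 19 20 21 22 23 24 25
G :  0  0  0  0  1  1  1  1  2  2  2  2  3  0  0  0  0  1  1  1  1  2  2  2  2  3
G_A(25) = 3.
Heap B, S = {1, 4, 6, 7, 8}:
G(0) = 0
G(1) = mex{0} = 1
G(2) = mex{1} = 0
G(3) = mex{0} = 1
G(4) = mex{1,0} = 2
G(5) = mex{2,1} = 0
G(6) = mex{0,0,0} = 1
G(7) = mex{1,1,1,0} = 2
G(8) = mex{2,2,0,1,0} = 3
G(9) = mex{3,0,1,0,1} = 2
G(10) = mex{2,1,2,1,0} = 3
G(11) = mex{3,2,0,2,1} = 4
G(12) = mex{4,3,1,0,2} = 5
G(13) = mex{5,2,2,1,0} = 3
G(14) = mex{3,3,3,2,1} = 0
G(15) = mex{0,4,2,3,2} = 1
G(16) = mex{1,5,3,2,3} = 0
G(17) = mex{0,3,4,3,2} = 1
G(18) = mex{1,0,5,4,3} = 2
G_B(18) = 2.
Heap C, S = {3, 4, 5, 6, 8}:
G(0) = 0
G(1) = mex{} = 0
G(2) = mex{} = 0
G(3) = mex{0} = 1
G(4) = mex{0,0} = 1
G(5) = mex{0,0,0} = 1
G(6) = mex{1,0,0,0} = 2
G(7) = mex{1,1,0,0} = 2
G(8) = mex{1,1,1,0,0} = 2
G(9) = mex{2,1,1,1,0} = 3
G(10) = mex{2,2,1,1,0} = 3
G(11) = mex{2,2,2,1,1} = 0
G(12) = mex{3,2,2,2,1} = 0
G(13) = mex{3,3,2,2,1} = 0
G(14) = mex{0,3,3,2,2} = 1
G(15) = mex{0,0,3,3,2} = 1
G(16) = mex{0,0,0,3,2} = 1
G(17) = mex{1,0,0,0,3} = 2
G(18) = mex{1,1,0,0,3} = 2
G(19) = mex{1,1,1,0,0} = 2
G(20) = mex{2,1,1,1,0} = 3
G(21) = mex{2,2,1,1,0} = 3
G(22) = mex{2,2,2,1,1} = 0
G(23) = mex{3,2,2,2,1} = 0
G(24) = mex{3,3,2,2,1} = 0
G(25) = mex{0,3,3,2,2} = 1
G(26) = mex{0,0,3,3,2} = 1
G_C(26) = 1.
Combined Grundy value = 3 ⊕ 2 ⊕ 1 = 0.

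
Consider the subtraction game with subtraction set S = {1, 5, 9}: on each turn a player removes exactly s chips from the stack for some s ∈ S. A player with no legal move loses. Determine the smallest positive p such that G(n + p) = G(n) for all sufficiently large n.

2

G(0) = 0
G(1) = mex{0} = 1
G(2) = mex{1} = 0
G(3) = mex{0} = 1
G(4) = mex{1} = 0
G(5) = mex{0,0} = 1
G(6) = mex{1,1} = 0
G(7) = mex{0,0} = 1
G(8) = mex{1,1} = 0
G(9) = mex{0,0,0} = 1
G(10) = mex{1,1,1} = 0
G(11) = mex{0,0,0} = 1
G(12) = mex{1,1,1} = 0
G(13) = mex{0,0,0} = 1
G(14) = mex{1,1,1} = 0
G(n+2) = G(n) holds for n = 0,…,8 (a full window of length max(S) = 9), so the sequence is purely periodic with period 2.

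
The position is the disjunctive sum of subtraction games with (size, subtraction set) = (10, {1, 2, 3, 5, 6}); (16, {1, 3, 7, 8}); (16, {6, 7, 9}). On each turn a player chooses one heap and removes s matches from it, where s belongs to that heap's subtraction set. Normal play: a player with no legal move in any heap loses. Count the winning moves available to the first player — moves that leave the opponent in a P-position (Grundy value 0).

Heap A, S = {1, 2, 3, 5, 6}:
n :  0  1  2  3  4  5  6  7  8  9 10
G :  0  1  2  3  0  1  2  3  0  1  2
G_A(10) = 2.
Heap B, S = {1, 3, 7, 8}:
n :  0  1  2  3  4  5  6  7  8  9 10 11 12 13 14 15 16
G :  0  1  0  1  0  1  0  1  2  3  2  3  2  3  2  0  1
G_B(16) = 1.
Heap C, S = {6, 7, 9}:
n :  0  1  2  3  4  5  6  7  8  9 10 11 12 13 14 15 16
G :  0  0  0  0  0  0  1  1  1  1  1  1  2  2  2  0  0
G_C(16) = 0.
Combined Grundy value = 2 ⊕ 1 ⊕ 0 = 3.
A winning move leaves total XOR = 0, i.e. changes one component's Grundy value g to g ⊕ X where X is the current total.
Heap A: need g' = 2⊕3 = 1. Options: 10−1→G=1, 10−2→G=0, 10−3→G=3, 10−5→G=1, 10−6→G=0. Hits: 2.
Heap B: need g' = 1⊕3 = 2. Options: 16−1→G=0, 16−3→G=3, 16−7→G=3, 16−8→G=2. Hits: 1.
Heap C: need g' = 0⊕3 = 3. Options: 16−6→G=1, 16−7→G=1, 16−9→G=1. Hits: 0.

3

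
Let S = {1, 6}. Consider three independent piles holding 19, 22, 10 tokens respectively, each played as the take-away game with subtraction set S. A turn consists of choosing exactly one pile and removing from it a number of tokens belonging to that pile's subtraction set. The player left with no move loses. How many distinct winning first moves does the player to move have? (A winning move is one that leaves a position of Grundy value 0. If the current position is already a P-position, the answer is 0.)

All piles use S = {1, 6}:
G(0) = 0
G(1) = mex{0} = 1
G(2) = mex{1} = 0
G(3) = mex{0} = 1
G(4) = mex{1} = 0
G(5) = mex{0} = 1
G(6) = mex{1,0} = 2
G(7) = mex{2,1} = 0
G(8) = mex{0,0} = 1
G(9) = mex{1,1} = 0
G(10) = mex{0,0} = 1
G(11) = mex{1,1} = 0
G(12) = mex{0,2} = 1
G(13) = mex{1,0} = 2
G(14) = mex{2,1} = 0
G(15) = mex{0,0} = 1
G(16) = mex{1,1} = 0
G(17) = mex{0,0} = 1
G(18) = mex{1,1} = 0
G(19) = mex{0,2} = 1
G(20) = mex{1,0} = 2
G(21) = mex{2,1} = 0
G(22) = mex{0,0} = 1
Pile A: G(19) = 1.
Pile B: G(22) = 1.
Pile C: G(10) = 1.
Combined Grundy value = 1 ⊕ 1 ⊕ 1 = 1.
A winning move leaves total XOR = 0, i.e. changes one component's Grundy value g to g ⊕ X where X is the current total.
Pile A: need g' = 1⊕1 = 0. Options: 19−1→G=0, 19−6→G=2. Hits: 1.
Pile B: need g' = 1⊕1 = 0. Options: 22−1→G=0, 22−6→G=0. Hits: 2.
Pile C: need g' = 1⊕1 = 0. Options: 10−1→G=0, 10−6→G=0. Hits: 2.

5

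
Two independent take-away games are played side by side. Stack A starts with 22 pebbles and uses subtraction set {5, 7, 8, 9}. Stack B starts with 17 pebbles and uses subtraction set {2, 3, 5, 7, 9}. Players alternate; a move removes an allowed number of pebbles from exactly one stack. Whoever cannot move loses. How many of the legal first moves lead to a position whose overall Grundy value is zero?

Stack A, S = {5, 7, 8, 9}:
n :  0  1  2  3  4  5  6  7  8  9 10 11 12 13 14 15 16 17 18 19 20 21 22
G :  0  0  0  0  0  1  1  1  1  1  2  2  2  2  0  0  0  0  0  1  1  1  1
G_A(22) = 1.
Stack B, S = {2, 3, 5, 7, 9}:
G(0) = 0
G(1) = mex{} = 0
G(2) = mex{0} = 1
G(3) = mex{0,0} = 1
G(4) = mex{1,0} = 2
G(5) = mex{1,1,0} = 2
G(6) = mex{2,1,0} = 3
G(7) = mex{2,2,1,0} = 3
G(8) = mex{3,2,1,0} = 4
G(9) = mex{3,3,2,1,0} = 4
G(10) = mex{4,3,2,1,0} = 5
G(11) = mex{4,4,3,2,1} = 0
G(12) = mex{5,4,3,2,1} = 0
G(13) = mex{0,5,4,3,2} = 1
G(14) = mex{0,0,4,3,2} = 1
G(15) = mex{1,0,5,4,3} = 2
G(16) = mex{1,1,0,4,3} = 2
G(17) = mex{2,1,0,5,4} = 3
G_B(17) = 3.
Combined Grundy value = 1 ⊕ 3 = 2.
A winning move leaves total XOR = 0, i.e. changes one component's Grundy value g to g ⊕ X where X is the current total.
Stack A: need g' = 1⊕2 = 3. Options: 22−5→G=0, 22−7→G=0, 22−8→G=0, 22−9→G=2. Hits: 0.
Stack B: need g' = 3⊕2 = 1. Options: 17−2→G=2, 17−3→G=1, 17−5→G=0, 17−7→G=5, 17−9→G=4. Hits: 1.

1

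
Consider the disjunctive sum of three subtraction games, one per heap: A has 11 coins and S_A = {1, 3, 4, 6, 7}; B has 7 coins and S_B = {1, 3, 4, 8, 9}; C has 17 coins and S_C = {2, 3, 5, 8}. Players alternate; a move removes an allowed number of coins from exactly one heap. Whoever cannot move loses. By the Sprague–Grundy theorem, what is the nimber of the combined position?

1

Heap A, S = {1, 3, 4, 6, 7}:
G(0) = 0
G(1) = mex{0} = 1
G(2) = mex{1} = 0
G(3) = mex{0,0} = 1
G(4) = mex{1,1,0} = 2
G(5) = mex{2,0,1} = 3
G(6) = mex{3,1,0,0} = 2
G(7) = mex{2,2,1,1,0} = 3
G(8) = mex{3,3,2,0,1} = 4
G(9) = mex{4,2,3,1,0} = 5
G(10) = mex{5,3,2,2,1} = 0
G(11) = mex{0,4,3,3,2} = 1
G_A(11) = 1.
Heap B, S = {1, 3, 4, 8, 9}:
G(0) = 0
G(1) = mex{0} = 1
G(2) = mex{1} = 0
G(3) = mex{0,0} = 1
G(4) = mex{1,1,0} = 2
G(5) = mex{2,0,1} = 3
G(6) = mex{3,1,0} = 2
G(7) = mex{2,2,1} = 0
G_B(7) = 0.
Heap C, S = {2, 3, 5, 8}:
G(0) = 0
G(1) = mex{} = 0
G(2) = mex{0} = 1
G(3) = mex{0,0} = 1
G(4) = mex{1,0} = 2
G(5) = mex{1,1,0} = 2
G(6) = mex{2,1,0} = 3
G(7) = mex{2,2,1} = 0
G(8) = mex{3,2,1,0} = 4
G(9) = mex{0,3,2,0} = 1
G(10) = mex{4,0,2,1} = 3
G(11) = mex{1,4,3,1} = 0
G(12) = mex{3,1,0,2} = 4
G(13) = mex{0,3,4,2} = 1
G(14) = mex{4,0,1,3} = 2
G(15) = mex{1,4,3,0} = 2
G(16) = mex{2,1,0,4} = 3
G(17) = mex{2,2,4,1} = 0
G_C(17) = 0.
Combined Grundy value = 1 ⊕ 0 ⊕ 0 = 1.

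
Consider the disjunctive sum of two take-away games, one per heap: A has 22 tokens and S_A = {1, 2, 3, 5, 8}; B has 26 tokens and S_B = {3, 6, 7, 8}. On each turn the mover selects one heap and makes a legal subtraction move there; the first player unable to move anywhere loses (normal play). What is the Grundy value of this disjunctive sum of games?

Heap A, S = {1, 2, 3, 5, 8}:
n :  0  1  2  3  4  5  6  7  8  9 10 11 12 13 14 15 16 17 18 19 20 21 22
G :  0  1  2  3  0  1  2  3  4  5  0  1  2  3  0  1  2  3  4  5  0  1  2
G_A(22) = 2.
Heap B, S = {3, 6, 7, 8}:
G(0) = 0
G(1) = mex{} = 0
G(2) = mex{} = 0
G(3) = mex{0} = 1
G(4) = mex{0} = 1
G(5) = mex{0} = 1
G(6) = mex{1,0} = 2
G(7) = mex{1,0,0} = 2
G(8) = mex{1,0,0,0} = 2
G(9) = mex{2,1,0,0} = 3
G(10) = mex{2,1,1,0} = 3
G(11) = mex{2,1,1,1} = 0
G(12) = mex{3,2,1,1} = 0
G(13) = mex{3,2,2,1} = 0
G(14) = mex{0,2,2,2} = 1
G(15) = mex{0,3,2,2} = 1
G(16) = mex{0,3,3,2} = 1
G(17) = mex{1,0,3,3} = 2
G(18) = mex{1,0,0,3} = 2
G(19) = mex{1,0,0,0} = 2
G(20) = mex{2,1,0,0} = 3
G(21) = mex{2,1,1,0} = 3
G(22) = mex{2,1,1,1} = 0
G(23) = mex{3,2,1,1} = 0
G(24) = mex{3,2,2,1} = 0
G(25) = mex{0,2,2,2} = 1
G(26) = mex{0,3,2,2} = 1
G_B(26) = 1.
Combined Grundy value = 2 ⊕ 1 = 3.

3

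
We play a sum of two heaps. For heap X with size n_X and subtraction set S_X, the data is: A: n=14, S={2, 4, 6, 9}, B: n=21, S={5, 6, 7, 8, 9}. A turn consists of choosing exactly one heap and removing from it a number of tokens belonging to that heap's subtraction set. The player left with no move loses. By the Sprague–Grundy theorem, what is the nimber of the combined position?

2

Heap A, S = {2, 4, 6, 9}:
G(0) = 0
G(1) = mex{} = 0
G(2) = mex{0} = 1
G(3) = mex{0} = 1
G(4) = mex{1,0} = 2
G(5) = mex{1,0} = 2
G(6) = mex{2,1,0} = 3
G(7) = mex{2,1,0} = 3
G(8) = mex{3,2,1} = 0
G(9) = mex{3,2,1,0} = 4
G(10) = mex{0,3,2,0} = 1
G(11) = mex{4,3,2,1} = 0
G(12) = mex{1,0,3,1} = 2
G(13) = mex{0,4,3,2} = 1
G(14) = mex{2,1,0,2} = 3
G_A(14) = 3.
Heap B, S = {5, 6, 7, 8, 9}:
G(0) = 0
G(1) = mex{} = 0
G(2) = mex{} = 0
G(3) = mex{} = 0
G(4) = mex{} = 0
G(5) = mex{0} = 1
G(6) = mex{0,0} = 1
G(7) = mex{0,0,0} = 1
G(8) = mex{0,0,0,0} = 1
G(9) = mex{0,0,0,0,0} = 1
G(10) = mex{1,0,0,0,0} = 2
G(11) = mex{1,1,0,0,0} = 2
G(12) = mex{1,1,1,0,0} = 2
G(13) = mex{1,1,1,1,0} = 2
G(14) = mex{1,1,1,1,1} = 0
G(15) = mex{2,1,1,1,1} = 0
G(16) = mex{2,2,1,1,1} = 0
G(17) = mex{2,2,2,1,1} = 0
G(18) = mex{2,2,2,2,1} = 0
G(19) = mex{0,2,2,2,2} = 1
G(20) = mex{0,0,2,2,2} = 1
G(21) = mex{0,0,0,2,2} = 1
G_B(21) = 1.
Combined Grundy value = 3 ⊕ 1 = 2.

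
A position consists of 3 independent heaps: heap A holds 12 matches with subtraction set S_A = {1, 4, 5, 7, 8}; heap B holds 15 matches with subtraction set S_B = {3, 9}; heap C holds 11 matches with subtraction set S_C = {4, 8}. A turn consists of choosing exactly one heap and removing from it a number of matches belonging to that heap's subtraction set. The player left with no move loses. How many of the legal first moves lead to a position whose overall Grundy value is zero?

Heap A, S = {1, 4, 5, 7, 8}:
G(0) = 0
G(1) = mex{0} = 1
G(2) = mex{1} = 0
G(3) = mex{0} = 1
G(4) = mex{1,0} = 2
G(5) = mex{2,1,0} = 3
G(6) = mex{3,0,1} = 2
G(7) = mex{2,1,0,0} = 3
G(8) = mex{3,2,1,1,0} = 4
G(9) = mex{4,3,2,0,1} = 5
G(10) = mex{5,2,3,1,0} = 4
G(11) = mex{4,3,2,2,1} = 0
G(12) = mex{0,4,3,3,2} = 1
G_A(12) = 1.
Heap B, S = {3, 9}:
G(0) = 0
G(1) = mex{} = 0
G(2) = mex{} = 0
G(3) = mex{0} = 1
G(4) = mex{0} = 1
G(5) = mex{0} = 1
G(6) = mex{1} = 0
G(7) = mex{1} = 0
G(8) = mex{1} = 0
G(9) = mex{0,0} = 1
G(10) = mex{0,0} = 1
G(11) = mex{0,0} = 1
G(12) = mex{1,1} = 0
G(13) = mex{1,1} = 0
G(14) = mex{1,1} = 0
G(15) = mex{0,0} = 1
G_B(15) = 1.
Heap C, S = {4, 8}:
G(0) = 0
G(1) = mex{} = 0
G(2) = mex{} = 0
G(3) = mex{} = 0
G(4) = mex{0} = 1
G(5) = mex{0} = 1
G(6) = mex{0} = 1
G(7) = mex{0} = 1
G(8) = mex{1,0} = 2
G(9) = mex{1,0} = 2
G(10) = mex{1,0} = 2
G(11) = mex{1,0} = 2
G_C(11) = 2.
Combined Grundy value = 1 ⊕ 1 ⊕ 2 = 2.
A winning move leaves total XOR = 0, i.e. changes one component's Grundy value g to g ⊕ X where X is the current total.
Heap A: need g' = 1⊕2 = 3. Options: 12−1→G=0, 12−4→G=4, 12−5→G=3, 12−7→G=3, 12−8→G=2. Hits: 2.
Heap B: need g' = 1⊕2 = 3. Options: 15−3→G=0, 15−9→G=0. Hits: 0.
Heap C: need g' = 2⊕2 = 0. Options: 11−4→G=1, 11−8→G=0. Hits: 1.

3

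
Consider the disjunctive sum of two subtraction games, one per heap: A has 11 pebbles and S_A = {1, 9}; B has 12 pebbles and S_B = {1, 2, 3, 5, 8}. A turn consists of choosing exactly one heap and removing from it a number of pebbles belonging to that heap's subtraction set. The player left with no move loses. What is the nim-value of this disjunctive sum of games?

3

Heap A, S = {1, 9}:
n :  0  1  2  3  4  5  6  7  8  9 10 11
G :  0  1  0  1  0  1  0  1  0  1  0  1
G_A(11) = 1.
Heap B, S = {1, 2, 3, 5, 8}:
G(0) = 0
G(1) = mex{0} = 1
G(2) = mex{1,0} = 2
G(3) = mex{2,1,0} = 3
G(4) = mex{3,2,1} = 0
G(5) = mex{0,3,2,0} = 1
G(6) = mex{1,0,3,1} = 2
G(7) = mex{2,1,0,2} = 3
G(8) = mex{3,2,1,3,0} = 4
G(9) = mex{4,3,2,0,1} = 5
G(10) = mex{5,4,3,1,2} = 0
G(11) = mex{0,5,4,2,3} = 1
G(12) = mex{1,0,5,3,0} = 2
G_B(12) = 2.
Combined Grundy value = 1 ⊕ 2 = 3.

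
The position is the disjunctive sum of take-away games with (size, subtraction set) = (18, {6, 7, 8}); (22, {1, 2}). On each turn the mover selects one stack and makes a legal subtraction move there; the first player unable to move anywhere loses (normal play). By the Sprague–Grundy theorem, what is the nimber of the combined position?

Stack A, S = {6, 7, 8}:
G(0) = 0
G(1) = mex{} = 0
G(2) = mex{} = 0
G(3) = mex{} = 0
G(4) = mex{} = 0
G(5) = mex{} = 0
G(6) = mex{0} = 1
G(7) = mex{0,0} = 1
G(8) = mex{0,0,0} = 1
G(9) = mex{0,0,0} = 1
G(10) = mex{0,0,0} = 1
G(11) = mex{0,0,0} = 1
G(12) = mex{1,0,0} = 2
G(13) = mex{1,1,0} = 2
G(14) = mex{1,1,1} = 0
G(15) = mex{1,1,1} = 0
G(16) = mex{1,1,1} = 0
G(17) = mex{1,1,1} = 0
G(18) = mex{2,1,1} = 0
G_A(18) = 0.
Stack B, S = {1, 2}:
G(0) = 0
G(1) = mex{0} = 1
G(2) = mex{1,0} = 2
G(3) = mex{2,1} = 0
G(4) = mex{0,2} = 1
G(5) = mex{1,0} = 2
G(6) = mex{2,1} = 0
G(7) = mex{0,2} = 1
G(8) = mex{1,0} = 2
G(9) = mex{2,1} = 0
G(10) = mex{0,2} = 1
G(11) = mex{1,0} = 2
G(12) = mex{2,1} = 0
G(13) = mex{0,2} = 1
G(14) = mex{1,0} = 2
G(15) = mex{2,1} = 0
G(16) = mex{0,2} = 1
G(17) = mex{1,0} = 2
G(18) = mex{2,1} = 0
G(19) = mex{0,2} = 1
G(20) = mex{1,0} = 2
G(21) = mex{2,1} = 0
G(22) = mex{0,2} = 1
G_B(22) = 1.
Combined Grundy value = 0 ⊕ 1 = 1.

1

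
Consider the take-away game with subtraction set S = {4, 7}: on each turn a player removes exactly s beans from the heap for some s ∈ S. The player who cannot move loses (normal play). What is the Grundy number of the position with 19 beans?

n :  0  1  2  3  4  5  6  7  8  9 10 11 12 13 14 15 16 17 18 19
G :  0  0  0  0  1  1  1  1  2  2  2  0  0  0  0  1  1  1  1  2

2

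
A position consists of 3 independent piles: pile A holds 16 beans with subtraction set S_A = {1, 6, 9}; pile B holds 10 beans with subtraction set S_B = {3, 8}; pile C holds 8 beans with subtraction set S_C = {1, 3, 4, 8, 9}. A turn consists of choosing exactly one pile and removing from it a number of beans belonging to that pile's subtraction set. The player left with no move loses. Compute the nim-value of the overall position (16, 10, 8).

Pile A, S = {1, 6, 9}:
n :  0  1  2  3  4  5  6  7  8  9 10 11 12 13 14 15 16
G :  0  1  0  1  0  1  2  0  1  2  3  2  0  1  0  1  2
G_A(16) = 2.
Pile B, S = {3, 8}:
n :  0  1  2  3  4  5  6  7  8  9 10
G :  0  0  0  1  1  1  0  0  2  1  1
G_B(10) = 1.
Pile C, S = {1, 3, 4, 8, 9}:
n : 0 1 2 3 4 5 6 7 8
G : 0 1 0 1 2 3 2 0 1
G_C(8) = 1.
Combined Grundy value = 2 ⊕ 1 ⊕ 1 = 2.

2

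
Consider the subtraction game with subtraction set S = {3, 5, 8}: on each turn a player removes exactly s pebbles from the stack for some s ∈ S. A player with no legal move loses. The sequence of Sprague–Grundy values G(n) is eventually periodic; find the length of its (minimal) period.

11

n :  0  1  2  3  4  5  6  7  8  9 10 11 12 13 14 15 16 17 18 19 20 21 22 23
G :  0  0  0  1  1  1  2  2  2  3  3  0  0  0  1  1  1  2  2  2  3  3  0  0
G(n+11) = G(n) holds for n = 0,…,7 (a full window of length max(S) = 8), so the sequence is purely periodic with period 11.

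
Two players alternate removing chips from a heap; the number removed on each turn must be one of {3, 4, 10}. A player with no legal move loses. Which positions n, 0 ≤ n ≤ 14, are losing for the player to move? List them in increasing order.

0, 1, 2, 7, 8, 9, 14

G(0) = 0
G(1) = mex{} = 0
G(2) = mex{} = 0
G(3) = mex{0} = 1
G(4) = mex{0,0} = 1
G(5) = mex{0,0} = 1
G(6) = mex{1,0} = 2
G(7) = mex{1,1} = 0
G(8) = mex{1,1} = 0
G(9) = mex{2,1} = 0
G(10) = mex{0,2,0} = 1
G(11) = mex{0,0,0} = 1
G(12) = mex{0,0,0} = 1
G(13) = mex{1,0,1} = 2
G(14) = mex{1,1,1} = 0
P-positions are exactly the n with G(n) = 0.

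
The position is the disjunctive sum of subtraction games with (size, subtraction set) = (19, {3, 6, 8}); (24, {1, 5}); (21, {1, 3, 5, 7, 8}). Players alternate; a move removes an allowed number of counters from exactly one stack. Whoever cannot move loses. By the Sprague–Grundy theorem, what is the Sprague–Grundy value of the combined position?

Stack A, S = {3, 6, 8}:
n :  0  1  2  3  4  5  6  7  8  9 10 11 12 13 14 15 16 17 18 19
G :  0  0  0  1  1  1  2  2  2  3  3  0  0  0  1  1  1  2  2  2
G_A(19) = 2.
Stack B, S = {1, 5}:
n :  0  1  2  3  4  5  6  7  8  9 10 11 12 13 14 15 16 17 18 19 20 21 22 23 24
G :  0  1  0  1  0  1  0  1  0  1  0  1  0  1  0  1  0  1  0  1  0  1  0  1  0
G_B(24) = 0.
Stack C, S = {1, 3, 5, 7, 8}:
G(0) = 0
G(1) = mex{0} = 1
G(2) = mex{1} = 0
G(3) = mex{0,0} = 1
G(4) = mex{1,1} = 0
G(5) = mex{0,0,0} = 1
G(6) = mex{1,1,1} = 0
G(7) = mex{0,0,0,0} = 1
G(8) = mex{1,1,1,1,0} = 2
G(9) = mex{2,0,0,0,1} = 3
G(10) = mex{3,1,1,1,0} = 2
G(11) = mex{2,2,0,0,1} = 3
G(12) = mex{3,3,1,1,0} = 2
G(13) = mex{2,2,2,0,1} = 3
G(14) = mex{3,3,3,1,0} = 2
G(15) = mex{2,2,2,2,1} = 0
G(16) = mex{0,3,3,3,2} = 1
G(17) = mex{1,2,2,2,3} = 0
G(18) = mex{0,0,3,3,2} = 1
G(19) = mex{1,1,2,2,3} = 0
G(20) = mex{0,0,0,3,2} = 1
G(21) = mex{1,1,1,2,3} = 0
G_C(21) = 0.
Combined Grundy value = 2 ⊕ 0 ⊕ 0 = 2.

2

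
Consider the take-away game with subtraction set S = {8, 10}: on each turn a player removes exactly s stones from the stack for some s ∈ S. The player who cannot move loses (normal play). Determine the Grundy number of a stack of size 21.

n :  0  1  2  3  4  5  6  7  8  9 10 11 12 13 14 15 16 17 18 19 20 21
G :  0  0  0  0  0  0  0  0  1  1  1  1  1  1  1  1  2  2  0  0  0  0

0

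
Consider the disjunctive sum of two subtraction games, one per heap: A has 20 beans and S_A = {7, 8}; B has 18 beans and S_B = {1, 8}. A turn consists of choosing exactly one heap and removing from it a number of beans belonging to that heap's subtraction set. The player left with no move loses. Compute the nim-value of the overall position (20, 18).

Heap A, S = {7, 8}:
G(0) = 0
G(1) = mex{} = 0
G(2) = mex{} = 0
G(3) = mex{} = 0
G(4) = mex{} = 0
G(5) = mex{} = 0
G(6) = mex{} = 0
G(7) = mex{0} = 1
G(8) = mex{0,0} = 1
G(9) = mex{0,0} = 1
G(10) = mex{0,0} = 1
G(11) = mex{0,0} = 1
G(12) = mex{0,0} = 1
G(13) = mex{0,0} = 1
G(14) = mex{1,0} = 2
G(15) = mex{1,1} = 0
G(16) = mex{1,1} = 0
G(17) = mex{1,1} = 0
G(18) = mex{1,1} = 0
G(19) = mex{1,1} = 0
G(20) = mex{1,1} = 0
G_A(20) = 0.
Heap B, S = {1, 8}:
n :  0  1  2  3  4  5  6  7  8  9 10 11 12 13 14 15 16 17 18
G :  0  1  0  1  0  1  0  1  2  0  1  0  1  0  1  0  1  2  0
G_B(18) = 0.
Combined Grundy value = 0 ⊕ 0 = 0.

0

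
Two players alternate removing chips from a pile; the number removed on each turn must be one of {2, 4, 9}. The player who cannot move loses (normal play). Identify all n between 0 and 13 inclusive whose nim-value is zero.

G(0) = 0
G(1) = mex{} = 0
G(2) = mex{0} = 1
G(3) = mex{0} = 1
G(4) = mex{1,0} = 2
G(5) = mex{1,0} = 2
G(6) = mex{2,1} = 0
G(7) = mex{2,1} = 0
G(8) = mex{0,2} = 1
G(9) = mex{0,2,0} = 1
G(10) = mex{1,0,0} = 2
G(11) = mex{1,0,1} = 2
G(12) = mex{2,1,1} = 0
G(13) = mex{2,1,2} = 0
P-positions are exactly the n with G(n) = 0.

0, 1, 6, 7, 12, 13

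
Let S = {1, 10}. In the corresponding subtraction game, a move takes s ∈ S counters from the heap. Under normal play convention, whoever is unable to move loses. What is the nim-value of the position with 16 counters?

G(0) = 0
G(1) = mex{0} = 1
G(2) = mex{1} = 0
G(3) = mex{0} = 1
G(4) = mex{1} = 0
G(5) = mex{0} = 1
G(6) = mex{1} = 0
G(7) = mex{0} = 1
G(8) = mex{1} = 0
G(9) = mex{0} = 1
G(10) = mex{1,0} = 2
G(11) = mex{2,1} = 0
G(12) = mex{0,0} = 1
G(13) = mex{1,1} = 0
G(14) = mex{0,0} = 1
G(15) = mex{1,1} = 0
G(16) = mex{0,0} = 1

1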